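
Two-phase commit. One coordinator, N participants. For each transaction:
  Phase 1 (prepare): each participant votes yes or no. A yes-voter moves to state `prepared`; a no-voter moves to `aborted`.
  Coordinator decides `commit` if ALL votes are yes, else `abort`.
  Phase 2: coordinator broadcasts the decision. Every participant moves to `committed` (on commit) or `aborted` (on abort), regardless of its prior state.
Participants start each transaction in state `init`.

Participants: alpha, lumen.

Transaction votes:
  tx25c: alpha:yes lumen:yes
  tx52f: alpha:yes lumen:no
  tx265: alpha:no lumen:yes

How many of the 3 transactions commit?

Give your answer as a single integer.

Answer: 1

Derivation:
tx25c: all yes -> commit (commits=1)
tx52f: no from lumen -> abort (commits=1)
tx265: no from alpha -> abort (commits=1)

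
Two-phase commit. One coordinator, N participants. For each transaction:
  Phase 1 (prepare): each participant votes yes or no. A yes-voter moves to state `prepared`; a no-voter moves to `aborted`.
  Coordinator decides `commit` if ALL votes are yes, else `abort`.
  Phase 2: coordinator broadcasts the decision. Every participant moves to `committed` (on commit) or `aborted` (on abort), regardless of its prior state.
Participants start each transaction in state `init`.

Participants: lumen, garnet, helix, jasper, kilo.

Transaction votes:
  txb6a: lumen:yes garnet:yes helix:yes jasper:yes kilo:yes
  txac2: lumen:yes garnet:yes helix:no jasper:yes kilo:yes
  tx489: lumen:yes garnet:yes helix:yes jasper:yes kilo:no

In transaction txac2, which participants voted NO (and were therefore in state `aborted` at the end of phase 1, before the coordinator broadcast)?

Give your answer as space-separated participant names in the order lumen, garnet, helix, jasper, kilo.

Txn txac2 phase 1: lumen yes -> prepared; garnet yes -> prepared; helix no -> aborted; jasper yes -> prepared; kilo yes -> prepared

Answer: helix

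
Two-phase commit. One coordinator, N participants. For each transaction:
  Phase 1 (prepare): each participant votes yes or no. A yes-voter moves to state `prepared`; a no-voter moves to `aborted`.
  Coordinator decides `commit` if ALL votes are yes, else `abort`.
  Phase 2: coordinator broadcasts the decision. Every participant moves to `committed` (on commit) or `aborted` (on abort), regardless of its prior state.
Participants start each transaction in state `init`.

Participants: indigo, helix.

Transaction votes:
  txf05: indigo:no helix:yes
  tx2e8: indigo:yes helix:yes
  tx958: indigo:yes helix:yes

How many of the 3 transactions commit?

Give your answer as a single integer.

Answer: 2

Derivation:
txf05: no from indigo -> abort (commits=0)
tx2e8: all yes -> commit (commits=1)
tx958: all yes -> commit (commits=2)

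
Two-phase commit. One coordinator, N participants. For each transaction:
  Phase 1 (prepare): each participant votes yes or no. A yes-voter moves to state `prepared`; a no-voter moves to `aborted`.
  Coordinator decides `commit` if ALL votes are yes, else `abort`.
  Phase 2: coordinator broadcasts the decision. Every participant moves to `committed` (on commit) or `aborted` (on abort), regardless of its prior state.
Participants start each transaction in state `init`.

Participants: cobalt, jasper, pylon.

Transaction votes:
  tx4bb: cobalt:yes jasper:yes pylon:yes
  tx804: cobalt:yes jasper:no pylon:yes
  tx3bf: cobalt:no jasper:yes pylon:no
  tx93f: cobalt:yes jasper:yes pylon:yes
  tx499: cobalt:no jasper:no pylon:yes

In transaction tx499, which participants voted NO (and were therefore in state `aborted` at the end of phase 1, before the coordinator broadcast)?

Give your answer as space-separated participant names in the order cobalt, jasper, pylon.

Answer: cobalt jasper

Derivation:
Txn tx499 phase 1: cobalt no -> aborted; jasper no -> aborted; pylon yes -> prepared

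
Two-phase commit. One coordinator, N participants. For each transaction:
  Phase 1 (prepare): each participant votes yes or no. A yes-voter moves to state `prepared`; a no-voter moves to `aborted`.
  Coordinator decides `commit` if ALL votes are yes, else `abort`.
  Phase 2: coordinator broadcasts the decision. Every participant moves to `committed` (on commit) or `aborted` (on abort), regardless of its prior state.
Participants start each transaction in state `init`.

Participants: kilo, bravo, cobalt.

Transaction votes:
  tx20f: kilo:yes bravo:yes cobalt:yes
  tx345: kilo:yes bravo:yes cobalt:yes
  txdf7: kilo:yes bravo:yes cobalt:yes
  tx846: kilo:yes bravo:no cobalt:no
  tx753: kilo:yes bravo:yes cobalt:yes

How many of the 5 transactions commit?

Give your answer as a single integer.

tx20f: all yes -> commit (commits=1)
tx345: all yes -> commit (commits=2)
txdf7: all yes -> commit (commits=3)
tx846: no from bravo, cobalt -> abort (commits=3)
tx753: all yes -> commit (commits=4)

Answer: 4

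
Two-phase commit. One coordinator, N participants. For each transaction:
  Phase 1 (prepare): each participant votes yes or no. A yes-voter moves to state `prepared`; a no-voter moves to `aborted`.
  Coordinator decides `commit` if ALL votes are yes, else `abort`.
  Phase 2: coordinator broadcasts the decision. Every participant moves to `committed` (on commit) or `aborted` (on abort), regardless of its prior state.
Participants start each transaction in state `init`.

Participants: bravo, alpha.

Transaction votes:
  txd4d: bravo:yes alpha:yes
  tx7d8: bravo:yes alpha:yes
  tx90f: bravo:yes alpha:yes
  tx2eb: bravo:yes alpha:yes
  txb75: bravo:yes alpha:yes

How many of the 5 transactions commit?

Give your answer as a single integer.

txd4d: all yes -> commit (commits=1)
tx7d8: all yes -> commit (commits=2)
tx90f: all yes -> commit (commits=3)
tx2eb: all yes -> commit (commits=4)
txb75: all yes -> commit (commits=5)

Answer: 5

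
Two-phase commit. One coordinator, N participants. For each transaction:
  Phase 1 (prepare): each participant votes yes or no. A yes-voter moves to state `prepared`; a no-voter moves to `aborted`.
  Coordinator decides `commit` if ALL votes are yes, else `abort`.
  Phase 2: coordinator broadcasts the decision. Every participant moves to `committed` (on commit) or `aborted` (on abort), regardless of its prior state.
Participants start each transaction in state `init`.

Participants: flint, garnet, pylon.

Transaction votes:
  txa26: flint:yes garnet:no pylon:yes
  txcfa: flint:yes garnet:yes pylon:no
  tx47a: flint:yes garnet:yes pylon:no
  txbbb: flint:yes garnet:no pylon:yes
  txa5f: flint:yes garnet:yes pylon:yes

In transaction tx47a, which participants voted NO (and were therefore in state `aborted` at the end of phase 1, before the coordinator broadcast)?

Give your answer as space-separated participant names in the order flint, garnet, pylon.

Answer: pylon

Derivation:
Txn tx47a phase 1: flint yes -> prepared; garnet yes -> prepared; pylon no -> aborted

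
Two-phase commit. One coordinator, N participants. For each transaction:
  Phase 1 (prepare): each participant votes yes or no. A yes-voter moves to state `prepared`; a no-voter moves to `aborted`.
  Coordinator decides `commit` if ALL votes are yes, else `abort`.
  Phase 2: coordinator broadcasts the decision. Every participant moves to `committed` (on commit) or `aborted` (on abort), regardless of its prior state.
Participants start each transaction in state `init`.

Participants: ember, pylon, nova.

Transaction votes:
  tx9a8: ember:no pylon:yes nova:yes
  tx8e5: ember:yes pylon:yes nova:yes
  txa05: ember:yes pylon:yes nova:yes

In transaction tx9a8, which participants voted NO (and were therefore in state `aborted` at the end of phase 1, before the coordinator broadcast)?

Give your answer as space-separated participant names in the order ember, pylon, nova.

Answer: ember

Derivation:
Txn tx9a8 phase 1: ember no -> aborted; pylon yes -> prepared; nova yes -> prepared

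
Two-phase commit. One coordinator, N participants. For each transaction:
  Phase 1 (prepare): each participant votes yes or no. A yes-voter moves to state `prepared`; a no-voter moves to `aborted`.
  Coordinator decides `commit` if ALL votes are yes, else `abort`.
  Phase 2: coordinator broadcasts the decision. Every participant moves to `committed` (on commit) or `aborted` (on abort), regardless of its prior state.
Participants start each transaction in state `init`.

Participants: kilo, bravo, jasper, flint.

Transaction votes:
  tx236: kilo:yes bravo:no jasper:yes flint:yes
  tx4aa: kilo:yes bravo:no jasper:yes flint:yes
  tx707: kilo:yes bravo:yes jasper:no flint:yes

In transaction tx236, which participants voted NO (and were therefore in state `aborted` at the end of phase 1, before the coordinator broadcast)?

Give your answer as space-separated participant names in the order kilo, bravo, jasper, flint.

Txn tx236 phase 1: kilo yes -> prepared; bravo no -> aborted; jasper yes -> prepared; flint yes -> prepared

Answer: bravo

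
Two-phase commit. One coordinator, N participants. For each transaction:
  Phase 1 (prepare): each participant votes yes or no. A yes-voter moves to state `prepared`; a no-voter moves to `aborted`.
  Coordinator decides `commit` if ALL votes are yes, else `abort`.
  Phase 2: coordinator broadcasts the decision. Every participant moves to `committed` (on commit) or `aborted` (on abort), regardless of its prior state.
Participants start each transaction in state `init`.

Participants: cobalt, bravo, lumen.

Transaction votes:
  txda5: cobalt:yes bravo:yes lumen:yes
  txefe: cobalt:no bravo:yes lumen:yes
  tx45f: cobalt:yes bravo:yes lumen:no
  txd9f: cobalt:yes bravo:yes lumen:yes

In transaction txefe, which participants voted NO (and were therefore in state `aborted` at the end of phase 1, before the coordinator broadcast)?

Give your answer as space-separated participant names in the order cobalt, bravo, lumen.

Txn txefe phase 1: cobalt no -> aborted; bravo yes -> prepared; lumen yes -> prepared

Answer: cobalt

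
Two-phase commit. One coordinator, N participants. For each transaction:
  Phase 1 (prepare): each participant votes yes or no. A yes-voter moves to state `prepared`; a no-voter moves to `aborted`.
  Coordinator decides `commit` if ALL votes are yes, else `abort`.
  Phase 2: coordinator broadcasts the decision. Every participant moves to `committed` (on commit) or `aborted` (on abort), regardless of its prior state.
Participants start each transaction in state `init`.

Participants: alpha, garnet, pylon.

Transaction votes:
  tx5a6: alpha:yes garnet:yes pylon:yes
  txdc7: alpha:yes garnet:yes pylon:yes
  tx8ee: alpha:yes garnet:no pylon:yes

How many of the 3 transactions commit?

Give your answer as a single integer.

tx5a6: all yes -> commit (commits=1)
txdc7: all yes -> commit (commits=2)
tx8ee: no from garnet -> abort (commits=2)

Answer: 2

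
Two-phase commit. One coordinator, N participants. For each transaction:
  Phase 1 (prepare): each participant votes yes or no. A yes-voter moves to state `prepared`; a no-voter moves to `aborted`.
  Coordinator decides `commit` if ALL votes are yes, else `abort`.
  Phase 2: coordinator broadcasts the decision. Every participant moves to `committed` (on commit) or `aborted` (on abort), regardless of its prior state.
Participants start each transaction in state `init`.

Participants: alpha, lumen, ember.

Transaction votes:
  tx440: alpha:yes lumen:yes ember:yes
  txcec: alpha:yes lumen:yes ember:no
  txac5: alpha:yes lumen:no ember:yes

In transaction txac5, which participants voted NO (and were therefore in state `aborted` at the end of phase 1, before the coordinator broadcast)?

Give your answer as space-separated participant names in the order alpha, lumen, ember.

Answer: lumen

Derivation:
Txn txac5 phase 1: alpha yes -> prepared; lumen no -> aborted; ember yes -> prepared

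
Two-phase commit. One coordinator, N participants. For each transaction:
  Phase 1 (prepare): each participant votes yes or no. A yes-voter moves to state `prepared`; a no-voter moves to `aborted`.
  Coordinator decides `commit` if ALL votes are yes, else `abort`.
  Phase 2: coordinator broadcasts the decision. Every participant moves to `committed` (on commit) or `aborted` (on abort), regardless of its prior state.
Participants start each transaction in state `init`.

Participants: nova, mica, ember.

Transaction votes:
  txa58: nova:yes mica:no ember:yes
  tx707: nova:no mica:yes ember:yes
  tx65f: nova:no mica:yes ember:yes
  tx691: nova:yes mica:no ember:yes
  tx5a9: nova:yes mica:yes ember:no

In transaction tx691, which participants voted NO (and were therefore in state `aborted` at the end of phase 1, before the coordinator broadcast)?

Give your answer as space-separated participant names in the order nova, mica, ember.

Txn tx691 phase 1: nova yes -> prepared; mica no -> aborted; ember yes -> prepared

Answer: mica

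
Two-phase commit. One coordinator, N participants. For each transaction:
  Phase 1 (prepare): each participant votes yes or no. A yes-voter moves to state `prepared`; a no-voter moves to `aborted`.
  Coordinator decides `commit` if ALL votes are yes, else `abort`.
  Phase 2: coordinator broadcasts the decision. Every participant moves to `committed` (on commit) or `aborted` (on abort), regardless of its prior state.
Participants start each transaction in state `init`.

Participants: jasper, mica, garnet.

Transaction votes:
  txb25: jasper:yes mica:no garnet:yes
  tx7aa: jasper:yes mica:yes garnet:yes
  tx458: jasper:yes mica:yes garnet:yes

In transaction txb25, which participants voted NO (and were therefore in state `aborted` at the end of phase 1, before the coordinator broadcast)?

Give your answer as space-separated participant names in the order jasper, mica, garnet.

Txn txb25 phase 1: jasper yes -> prepared; mica no -> aborted; garnet yes -> prepared

Answer: mica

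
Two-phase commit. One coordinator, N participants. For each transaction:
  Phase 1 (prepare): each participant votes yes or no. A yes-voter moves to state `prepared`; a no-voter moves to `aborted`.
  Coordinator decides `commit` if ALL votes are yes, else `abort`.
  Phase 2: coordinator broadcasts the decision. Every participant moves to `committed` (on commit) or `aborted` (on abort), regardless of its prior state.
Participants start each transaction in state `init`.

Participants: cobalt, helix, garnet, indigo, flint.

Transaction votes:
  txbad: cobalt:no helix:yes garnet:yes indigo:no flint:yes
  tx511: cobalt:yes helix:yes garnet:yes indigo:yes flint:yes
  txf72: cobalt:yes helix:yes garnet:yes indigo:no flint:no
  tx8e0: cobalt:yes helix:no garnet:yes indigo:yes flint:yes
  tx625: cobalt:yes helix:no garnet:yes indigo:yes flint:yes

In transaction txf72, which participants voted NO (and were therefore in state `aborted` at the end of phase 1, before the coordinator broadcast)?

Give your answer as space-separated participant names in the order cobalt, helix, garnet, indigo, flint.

Txn txf72 phase 1: cobalt yes -> prepared; helix yes -> prepared; garnet yes -> prepared; indigo no -> aborted; flint no -> aborted

Answer: indigo flint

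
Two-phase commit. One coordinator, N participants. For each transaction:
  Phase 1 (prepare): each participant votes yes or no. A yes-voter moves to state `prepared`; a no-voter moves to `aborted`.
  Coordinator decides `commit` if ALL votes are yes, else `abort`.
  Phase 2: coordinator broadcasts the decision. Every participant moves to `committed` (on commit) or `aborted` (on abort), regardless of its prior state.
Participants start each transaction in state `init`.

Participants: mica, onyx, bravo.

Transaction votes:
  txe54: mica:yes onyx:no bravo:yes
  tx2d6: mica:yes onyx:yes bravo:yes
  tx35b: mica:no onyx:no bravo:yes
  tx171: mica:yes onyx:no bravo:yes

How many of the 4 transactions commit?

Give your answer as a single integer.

txe54: no from onyx -> abort (commits=0)
tx2d6: all yes -> commit (commits=1)
tx35b: no from mica, onyx -> abort (commits=1)
tx171: no from onyx -> abort (commits=1)

Answer: 1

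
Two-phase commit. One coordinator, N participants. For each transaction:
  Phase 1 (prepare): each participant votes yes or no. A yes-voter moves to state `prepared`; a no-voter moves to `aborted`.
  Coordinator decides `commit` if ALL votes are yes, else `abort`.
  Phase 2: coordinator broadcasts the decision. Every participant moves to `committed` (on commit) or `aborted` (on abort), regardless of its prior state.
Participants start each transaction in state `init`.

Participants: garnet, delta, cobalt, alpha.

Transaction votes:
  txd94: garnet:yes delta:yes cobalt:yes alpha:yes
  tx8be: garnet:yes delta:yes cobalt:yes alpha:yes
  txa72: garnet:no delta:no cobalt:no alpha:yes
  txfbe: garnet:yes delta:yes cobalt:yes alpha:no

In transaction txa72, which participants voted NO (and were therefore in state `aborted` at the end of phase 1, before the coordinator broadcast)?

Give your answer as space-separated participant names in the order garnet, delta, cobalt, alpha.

Txn txa72 phase 1: garnet no -> aborted; delta no -> aborted; cobalt no -> aborted; alpha yes -> prepared

Answer: garnet delta cobalt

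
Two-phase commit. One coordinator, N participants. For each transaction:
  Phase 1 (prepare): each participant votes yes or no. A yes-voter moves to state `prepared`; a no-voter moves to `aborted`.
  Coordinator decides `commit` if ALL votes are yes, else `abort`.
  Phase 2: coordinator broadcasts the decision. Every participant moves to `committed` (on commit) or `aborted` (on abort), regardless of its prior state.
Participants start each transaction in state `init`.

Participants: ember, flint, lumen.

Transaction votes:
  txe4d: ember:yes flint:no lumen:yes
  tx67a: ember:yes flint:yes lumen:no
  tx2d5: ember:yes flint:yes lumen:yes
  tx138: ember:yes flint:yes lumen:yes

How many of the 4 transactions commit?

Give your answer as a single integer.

txe4d: no from flint -> abort (commits=0)
tx67a: no from lumen -> abort (commits=0)
tx2d5: all yes -> commit (commits=1)
tx138: all yes -> commit (commits=2)

Answer: 2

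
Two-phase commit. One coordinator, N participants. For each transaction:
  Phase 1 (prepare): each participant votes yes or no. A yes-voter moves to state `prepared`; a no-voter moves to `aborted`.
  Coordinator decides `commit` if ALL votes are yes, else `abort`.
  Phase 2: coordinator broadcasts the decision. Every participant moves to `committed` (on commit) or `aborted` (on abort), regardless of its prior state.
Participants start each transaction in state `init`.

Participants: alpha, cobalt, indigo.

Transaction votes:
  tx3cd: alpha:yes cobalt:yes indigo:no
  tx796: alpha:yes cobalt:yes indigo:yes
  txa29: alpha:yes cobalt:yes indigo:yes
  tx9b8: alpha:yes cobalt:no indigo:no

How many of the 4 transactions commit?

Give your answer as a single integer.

Answer: 2

Derivation:
tx3cd: no from indigo -> abort (commits=0)
tx796: all yes -> commit (commits=1)
txa29: all yes -> commit (commits=2)
tx9b8: no from cobalt, indigo -> abort (commits=2)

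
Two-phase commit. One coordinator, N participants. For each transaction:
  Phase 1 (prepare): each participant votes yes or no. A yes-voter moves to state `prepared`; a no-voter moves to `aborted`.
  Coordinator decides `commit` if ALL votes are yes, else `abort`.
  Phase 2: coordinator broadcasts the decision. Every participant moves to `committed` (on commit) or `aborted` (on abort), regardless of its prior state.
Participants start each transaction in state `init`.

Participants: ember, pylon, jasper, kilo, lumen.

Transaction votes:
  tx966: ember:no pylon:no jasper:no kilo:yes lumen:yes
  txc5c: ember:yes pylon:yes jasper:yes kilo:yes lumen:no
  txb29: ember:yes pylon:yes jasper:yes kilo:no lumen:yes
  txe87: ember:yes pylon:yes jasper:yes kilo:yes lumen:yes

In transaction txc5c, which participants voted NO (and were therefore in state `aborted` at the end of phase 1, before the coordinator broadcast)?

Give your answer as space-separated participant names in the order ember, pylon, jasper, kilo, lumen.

Answer: lumen

Derivation:
Txn txc5c phase 1: ember yes -> prepared; pylon yes -> prepared; jasper yes -> prepared; kilo yes -> prepared; lumen no -> aborted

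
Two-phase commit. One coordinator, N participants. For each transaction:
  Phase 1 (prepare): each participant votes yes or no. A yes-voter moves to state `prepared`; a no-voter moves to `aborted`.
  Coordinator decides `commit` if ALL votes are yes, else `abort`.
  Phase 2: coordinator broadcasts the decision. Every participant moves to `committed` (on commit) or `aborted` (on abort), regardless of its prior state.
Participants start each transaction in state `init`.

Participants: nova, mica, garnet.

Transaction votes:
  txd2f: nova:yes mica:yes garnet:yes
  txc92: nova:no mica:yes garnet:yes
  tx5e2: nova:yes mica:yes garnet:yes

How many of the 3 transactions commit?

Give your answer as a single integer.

Answer: 2

Derivation:
txd2f: all yes -> commit (commits=1)
txc92: no from nova -> abort (commits=1)
tx5e2: all yes -> commit (commits=2)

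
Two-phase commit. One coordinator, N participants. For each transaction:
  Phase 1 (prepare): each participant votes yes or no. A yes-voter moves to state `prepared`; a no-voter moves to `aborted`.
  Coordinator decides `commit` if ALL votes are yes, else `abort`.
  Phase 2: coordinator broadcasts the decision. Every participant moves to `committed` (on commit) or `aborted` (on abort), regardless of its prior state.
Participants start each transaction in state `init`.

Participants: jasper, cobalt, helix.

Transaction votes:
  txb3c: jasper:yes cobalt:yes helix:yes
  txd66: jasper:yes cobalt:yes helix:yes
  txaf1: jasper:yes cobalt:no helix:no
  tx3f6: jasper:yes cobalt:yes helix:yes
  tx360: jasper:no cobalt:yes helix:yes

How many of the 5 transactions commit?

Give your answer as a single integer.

txb3c: all yes -> commit (commits=1)
txd66: all yes -> commit (commits=2)
txaf1: no from cobalt, helix -> abort (commits=2)
tx3f6: all yes -> commit (commits=3)
tx360: no from jasper -> abort (commits=3)

Answer: 3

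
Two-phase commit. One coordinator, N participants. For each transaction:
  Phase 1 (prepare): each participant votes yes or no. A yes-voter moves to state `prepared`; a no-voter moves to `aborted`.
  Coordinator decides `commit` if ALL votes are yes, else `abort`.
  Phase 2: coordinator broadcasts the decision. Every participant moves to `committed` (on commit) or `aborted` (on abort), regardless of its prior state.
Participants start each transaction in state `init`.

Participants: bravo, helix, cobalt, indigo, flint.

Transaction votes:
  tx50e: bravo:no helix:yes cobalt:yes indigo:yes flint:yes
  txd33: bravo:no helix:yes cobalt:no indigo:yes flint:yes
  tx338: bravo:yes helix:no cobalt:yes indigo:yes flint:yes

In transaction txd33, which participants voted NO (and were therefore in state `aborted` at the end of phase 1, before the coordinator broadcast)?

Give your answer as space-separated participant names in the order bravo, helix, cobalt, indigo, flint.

Answer: bravo cobalt

Derivation:
Txn txd33 phase 1: bravo no -> aborted; helix yes -> prepared; cobalt no -> aborted; indigo yes -> prepared; flint yes -> prepared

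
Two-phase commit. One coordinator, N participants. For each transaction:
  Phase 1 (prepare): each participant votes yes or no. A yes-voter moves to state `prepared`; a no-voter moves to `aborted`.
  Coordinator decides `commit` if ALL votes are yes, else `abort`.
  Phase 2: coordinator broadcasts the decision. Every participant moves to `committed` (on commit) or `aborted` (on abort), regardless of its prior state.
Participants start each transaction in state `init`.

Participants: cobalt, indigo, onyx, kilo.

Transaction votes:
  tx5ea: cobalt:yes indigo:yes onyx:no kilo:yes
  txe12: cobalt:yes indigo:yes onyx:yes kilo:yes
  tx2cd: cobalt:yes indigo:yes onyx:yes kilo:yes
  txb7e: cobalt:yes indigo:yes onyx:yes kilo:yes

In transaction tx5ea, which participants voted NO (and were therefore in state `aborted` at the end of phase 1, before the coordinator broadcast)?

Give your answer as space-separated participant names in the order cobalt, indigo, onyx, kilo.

Txn tx5ea phase 1: cobalt yes -> prepared; indigo yes -> prepared; onyx no -> aborted; kilo yes -> prepared

Answer: onyx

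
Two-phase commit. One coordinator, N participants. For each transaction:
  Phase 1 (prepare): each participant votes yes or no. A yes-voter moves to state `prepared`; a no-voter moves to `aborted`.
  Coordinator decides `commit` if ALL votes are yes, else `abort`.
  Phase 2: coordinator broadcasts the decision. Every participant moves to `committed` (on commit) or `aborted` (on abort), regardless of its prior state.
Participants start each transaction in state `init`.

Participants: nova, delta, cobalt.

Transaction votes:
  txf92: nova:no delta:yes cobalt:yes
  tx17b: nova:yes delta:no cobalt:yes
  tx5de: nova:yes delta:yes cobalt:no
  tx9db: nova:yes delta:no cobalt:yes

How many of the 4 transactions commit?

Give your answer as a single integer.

txf92: no from nova -> abort (commits=0)
tx17b: no from delta -> abort (commits=0)
tx5de: no from cobalt -> abort (commits=0)
tx9db: no from delta -> abort (commits=0)

Answer: 0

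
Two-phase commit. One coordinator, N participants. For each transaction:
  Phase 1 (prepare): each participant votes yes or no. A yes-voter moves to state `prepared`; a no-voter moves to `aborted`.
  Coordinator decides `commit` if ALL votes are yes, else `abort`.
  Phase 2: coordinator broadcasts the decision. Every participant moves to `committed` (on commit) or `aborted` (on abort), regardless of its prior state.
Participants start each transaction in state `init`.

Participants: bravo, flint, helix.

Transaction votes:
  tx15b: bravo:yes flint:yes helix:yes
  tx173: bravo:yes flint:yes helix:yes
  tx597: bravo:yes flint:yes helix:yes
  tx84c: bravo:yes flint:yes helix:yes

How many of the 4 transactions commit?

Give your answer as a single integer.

tx15b: all yes -> commit (commits=1)
tx173: all yes -> commit (commits=2)
tx597: all yes -> commit (commits=3)
tx84c: all yes -> commit (commits=4)

Answer: 4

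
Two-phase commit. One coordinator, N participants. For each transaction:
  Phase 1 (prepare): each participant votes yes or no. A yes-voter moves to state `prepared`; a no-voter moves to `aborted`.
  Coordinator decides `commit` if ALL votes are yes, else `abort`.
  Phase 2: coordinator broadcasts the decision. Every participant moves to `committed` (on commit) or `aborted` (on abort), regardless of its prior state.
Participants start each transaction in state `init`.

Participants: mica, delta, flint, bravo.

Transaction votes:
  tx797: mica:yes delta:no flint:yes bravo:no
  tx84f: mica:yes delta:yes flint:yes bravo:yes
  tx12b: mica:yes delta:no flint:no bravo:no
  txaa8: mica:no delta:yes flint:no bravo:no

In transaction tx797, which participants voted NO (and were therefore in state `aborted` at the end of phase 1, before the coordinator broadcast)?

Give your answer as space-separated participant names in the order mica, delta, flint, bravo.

Txn tx797 phase 1: mica yes -> prepared; delta no -> aborted; flint yes -> prepared; bravo no -> aborted

Answer: delta bravo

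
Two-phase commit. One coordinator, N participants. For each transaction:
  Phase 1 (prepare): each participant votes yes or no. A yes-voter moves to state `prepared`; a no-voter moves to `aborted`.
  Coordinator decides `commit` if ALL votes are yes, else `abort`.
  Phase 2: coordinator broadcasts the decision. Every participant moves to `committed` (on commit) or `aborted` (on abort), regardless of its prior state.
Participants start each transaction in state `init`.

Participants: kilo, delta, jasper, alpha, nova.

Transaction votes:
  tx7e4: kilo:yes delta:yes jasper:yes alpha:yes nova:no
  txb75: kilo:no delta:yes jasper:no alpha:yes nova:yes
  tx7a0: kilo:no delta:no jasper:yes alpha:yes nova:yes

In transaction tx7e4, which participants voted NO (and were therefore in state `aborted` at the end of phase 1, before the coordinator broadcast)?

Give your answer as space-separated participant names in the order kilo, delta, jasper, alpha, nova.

Answer: nova

Derivation:
Txn tx7e4 phase 1: kilo yes -> prepared; delta yes -> prepared; jasper yes -> prepared; alpha yes -> prepared; nova no -> aborted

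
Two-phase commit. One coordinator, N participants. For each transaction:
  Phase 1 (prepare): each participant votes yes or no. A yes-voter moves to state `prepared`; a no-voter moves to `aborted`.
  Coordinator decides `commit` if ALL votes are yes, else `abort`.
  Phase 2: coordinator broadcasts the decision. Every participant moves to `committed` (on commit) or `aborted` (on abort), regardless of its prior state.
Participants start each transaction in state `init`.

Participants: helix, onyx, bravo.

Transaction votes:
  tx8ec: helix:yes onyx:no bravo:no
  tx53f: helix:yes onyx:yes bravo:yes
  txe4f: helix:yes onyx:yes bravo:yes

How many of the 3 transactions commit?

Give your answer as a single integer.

tx8ec: no from onyx, bravo -> abort (commits=0)
tx53f: all yes -> commit (commits=1)
txe4f: all yes -> commit (commits=2)

Answer: 2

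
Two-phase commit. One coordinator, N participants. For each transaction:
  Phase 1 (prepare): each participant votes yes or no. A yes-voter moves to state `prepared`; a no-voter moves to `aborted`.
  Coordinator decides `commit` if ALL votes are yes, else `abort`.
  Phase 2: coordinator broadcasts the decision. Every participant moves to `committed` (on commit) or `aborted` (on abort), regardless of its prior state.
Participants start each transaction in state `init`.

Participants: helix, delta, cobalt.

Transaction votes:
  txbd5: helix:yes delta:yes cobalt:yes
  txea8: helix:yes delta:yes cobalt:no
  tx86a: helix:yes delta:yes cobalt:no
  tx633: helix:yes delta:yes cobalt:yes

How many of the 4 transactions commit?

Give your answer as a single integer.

txbd5: all yes -> commit (commits=1)
txea8: no from cobalt -> abort (commits=1)
tx86a: no from cobalt -> abort (commits=1)
tx633: all yes -> commit (commits=2)

Answer: 2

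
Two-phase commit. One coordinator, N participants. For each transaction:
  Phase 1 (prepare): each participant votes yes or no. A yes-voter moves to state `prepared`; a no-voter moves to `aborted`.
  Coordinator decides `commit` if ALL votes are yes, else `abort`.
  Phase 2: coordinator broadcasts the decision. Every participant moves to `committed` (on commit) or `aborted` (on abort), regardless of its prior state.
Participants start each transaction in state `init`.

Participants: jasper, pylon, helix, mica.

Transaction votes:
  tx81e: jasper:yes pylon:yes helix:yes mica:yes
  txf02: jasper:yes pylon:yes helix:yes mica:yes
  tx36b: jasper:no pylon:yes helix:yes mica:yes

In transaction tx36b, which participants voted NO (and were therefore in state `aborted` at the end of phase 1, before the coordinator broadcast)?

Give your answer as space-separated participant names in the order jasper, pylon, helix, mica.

Answer: jasper

Derivation:
Txn tx36b phase 1: jasper no -> aborted; pylon yes -> prepared; helix yes -> prepared; mica yes -> prepared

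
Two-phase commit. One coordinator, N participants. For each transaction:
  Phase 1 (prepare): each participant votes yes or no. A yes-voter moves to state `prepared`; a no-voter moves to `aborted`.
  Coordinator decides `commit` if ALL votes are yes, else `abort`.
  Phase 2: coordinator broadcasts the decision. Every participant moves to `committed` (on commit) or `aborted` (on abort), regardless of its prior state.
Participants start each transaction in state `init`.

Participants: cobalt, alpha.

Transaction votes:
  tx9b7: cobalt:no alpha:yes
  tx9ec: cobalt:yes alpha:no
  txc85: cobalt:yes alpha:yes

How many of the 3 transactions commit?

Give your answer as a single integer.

Answer: 1

Derivation:
tx9b7: no from cobalt -> abort (commits=0)
tx9ec: no from alpha -> abort (commits=0)
txc85: all yes -> commit (commits=1)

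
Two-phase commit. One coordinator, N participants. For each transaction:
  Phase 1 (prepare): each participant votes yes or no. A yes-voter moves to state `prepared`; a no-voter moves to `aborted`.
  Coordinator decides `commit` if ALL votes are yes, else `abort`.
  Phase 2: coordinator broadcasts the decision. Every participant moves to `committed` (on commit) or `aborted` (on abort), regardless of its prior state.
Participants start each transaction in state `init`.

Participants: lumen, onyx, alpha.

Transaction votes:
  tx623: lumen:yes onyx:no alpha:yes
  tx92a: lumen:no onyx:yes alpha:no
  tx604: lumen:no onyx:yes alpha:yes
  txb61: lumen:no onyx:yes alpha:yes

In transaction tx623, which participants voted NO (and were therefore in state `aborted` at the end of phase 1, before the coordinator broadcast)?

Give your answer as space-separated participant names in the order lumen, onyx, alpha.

Txn tx623 phase 1: lumen yes -> prepared; onyx no -> aborted; alpha yes -> prepared

Answer: onyx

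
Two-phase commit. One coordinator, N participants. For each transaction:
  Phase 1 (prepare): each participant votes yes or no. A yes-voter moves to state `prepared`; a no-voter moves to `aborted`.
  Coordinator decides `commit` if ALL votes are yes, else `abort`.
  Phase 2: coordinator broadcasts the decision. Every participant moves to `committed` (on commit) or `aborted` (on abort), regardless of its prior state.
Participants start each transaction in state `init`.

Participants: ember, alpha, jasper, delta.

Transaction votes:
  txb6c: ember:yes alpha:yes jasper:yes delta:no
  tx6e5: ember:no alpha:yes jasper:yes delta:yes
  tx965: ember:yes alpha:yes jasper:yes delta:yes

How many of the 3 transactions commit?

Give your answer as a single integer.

txb6c: no from delta -> abort (commits=0)
tx6e5: no from ember -> abort (commits=0)
tx965: all yes -> commit (commits=1)

Answer: 1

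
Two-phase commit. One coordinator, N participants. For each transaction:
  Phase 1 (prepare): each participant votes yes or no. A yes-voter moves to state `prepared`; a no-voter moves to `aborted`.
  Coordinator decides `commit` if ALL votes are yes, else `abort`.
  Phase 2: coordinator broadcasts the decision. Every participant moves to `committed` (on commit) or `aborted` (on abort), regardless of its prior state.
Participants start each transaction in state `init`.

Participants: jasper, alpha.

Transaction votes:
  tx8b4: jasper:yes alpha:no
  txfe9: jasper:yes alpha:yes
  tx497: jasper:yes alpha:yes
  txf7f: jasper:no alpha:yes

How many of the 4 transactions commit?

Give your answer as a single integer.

tx8b4: no from alpha -> abort (commits=0)
txfe9: all yes -> commit (commits=1)
tx497: all yes -> commit (commits=2)
txf7f: no from jasper -> abort (commits=2)

Answer: 2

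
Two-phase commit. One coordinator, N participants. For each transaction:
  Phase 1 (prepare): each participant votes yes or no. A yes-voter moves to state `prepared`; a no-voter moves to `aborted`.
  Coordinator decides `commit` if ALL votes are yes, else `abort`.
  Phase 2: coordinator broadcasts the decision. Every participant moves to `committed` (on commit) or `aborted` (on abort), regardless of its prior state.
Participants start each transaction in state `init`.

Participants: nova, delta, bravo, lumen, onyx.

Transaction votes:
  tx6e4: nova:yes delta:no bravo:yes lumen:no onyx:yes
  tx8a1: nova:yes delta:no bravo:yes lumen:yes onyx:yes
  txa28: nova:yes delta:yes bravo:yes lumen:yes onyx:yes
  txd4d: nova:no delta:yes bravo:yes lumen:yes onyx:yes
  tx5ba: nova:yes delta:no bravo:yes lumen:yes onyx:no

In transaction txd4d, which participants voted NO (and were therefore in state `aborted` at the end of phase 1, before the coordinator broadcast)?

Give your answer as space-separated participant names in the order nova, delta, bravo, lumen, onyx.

Answer: nova

Derivation:
Txn txd4d phase 1: nova no -> aborted; delta yes -> prepared; bravo yes -> prepared; lumen yes -> prepared; onyx yes -> prepared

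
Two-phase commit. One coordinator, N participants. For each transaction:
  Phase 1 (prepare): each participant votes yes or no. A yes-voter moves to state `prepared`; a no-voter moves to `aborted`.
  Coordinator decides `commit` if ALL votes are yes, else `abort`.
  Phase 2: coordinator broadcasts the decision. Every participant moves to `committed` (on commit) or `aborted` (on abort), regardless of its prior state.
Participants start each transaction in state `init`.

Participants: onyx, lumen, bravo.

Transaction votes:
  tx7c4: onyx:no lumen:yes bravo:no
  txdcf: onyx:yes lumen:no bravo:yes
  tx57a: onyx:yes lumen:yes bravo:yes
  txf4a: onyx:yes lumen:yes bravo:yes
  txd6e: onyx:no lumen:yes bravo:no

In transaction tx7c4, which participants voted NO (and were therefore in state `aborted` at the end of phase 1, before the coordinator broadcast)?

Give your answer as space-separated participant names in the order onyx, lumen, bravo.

Txn tx7c4 phase 1: onyx no -> aborted; lumen yes -> prepared; bravo no -> aborted

Answer: onyx bravo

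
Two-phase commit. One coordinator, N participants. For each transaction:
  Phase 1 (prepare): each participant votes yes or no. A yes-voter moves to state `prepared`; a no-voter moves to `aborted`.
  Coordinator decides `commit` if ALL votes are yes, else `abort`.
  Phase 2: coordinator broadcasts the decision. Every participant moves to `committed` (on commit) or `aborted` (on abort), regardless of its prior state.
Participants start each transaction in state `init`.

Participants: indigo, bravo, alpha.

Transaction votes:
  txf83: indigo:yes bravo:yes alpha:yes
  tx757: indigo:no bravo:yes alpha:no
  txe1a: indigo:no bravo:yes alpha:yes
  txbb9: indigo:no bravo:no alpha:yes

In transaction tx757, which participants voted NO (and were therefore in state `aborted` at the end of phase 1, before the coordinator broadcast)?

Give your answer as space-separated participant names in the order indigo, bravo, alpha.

Txn tx757 phase 1: indigo no -> aborted; bravo yes -> prepared; alpha no -> aborted

Answer: indigo alpha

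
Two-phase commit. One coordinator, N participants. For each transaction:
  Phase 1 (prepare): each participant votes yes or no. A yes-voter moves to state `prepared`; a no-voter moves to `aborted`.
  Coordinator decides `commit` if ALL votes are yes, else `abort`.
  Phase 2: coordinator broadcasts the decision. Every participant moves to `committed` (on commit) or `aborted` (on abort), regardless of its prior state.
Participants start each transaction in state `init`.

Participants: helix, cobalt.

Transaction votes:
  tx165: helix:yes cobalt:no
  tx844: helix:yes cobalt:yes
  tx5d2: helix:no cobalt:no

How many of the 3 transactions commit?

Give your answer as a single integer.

tx165: no from cobalt -> abort (commits=0)
tx844: all yes -> commit (commits=1)
tx5d2: no from helix, cobalt -> abort (commits=1)

Answer: 1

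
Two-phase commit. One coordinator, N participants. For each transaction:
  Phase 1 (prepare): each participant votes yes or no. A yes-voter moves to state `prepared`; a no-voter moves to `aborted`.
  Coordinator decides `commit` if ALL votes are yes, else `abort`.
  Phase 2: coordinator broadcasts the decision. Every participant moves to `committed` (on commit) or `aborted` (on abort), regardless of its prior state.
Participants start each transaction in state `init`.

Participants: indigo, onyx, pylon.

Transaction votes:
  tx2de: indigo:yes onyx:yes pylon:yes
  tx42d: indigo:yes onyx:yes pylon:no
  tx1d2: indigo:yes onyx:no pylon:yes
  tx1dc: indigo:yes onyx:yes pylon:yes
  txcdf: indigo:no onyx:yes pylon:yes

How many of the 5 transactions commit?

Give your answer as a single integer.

tx2de: all yes -> commit (commits=1)
tx42d: no from pylon -> abort (commits=1)
tx1d2: no from onyx -> abort (commits=1)
tx1dc: all yes -> commit (commits=2)
txcdf: no from indigo -> abort (commits=2)

Answer: 2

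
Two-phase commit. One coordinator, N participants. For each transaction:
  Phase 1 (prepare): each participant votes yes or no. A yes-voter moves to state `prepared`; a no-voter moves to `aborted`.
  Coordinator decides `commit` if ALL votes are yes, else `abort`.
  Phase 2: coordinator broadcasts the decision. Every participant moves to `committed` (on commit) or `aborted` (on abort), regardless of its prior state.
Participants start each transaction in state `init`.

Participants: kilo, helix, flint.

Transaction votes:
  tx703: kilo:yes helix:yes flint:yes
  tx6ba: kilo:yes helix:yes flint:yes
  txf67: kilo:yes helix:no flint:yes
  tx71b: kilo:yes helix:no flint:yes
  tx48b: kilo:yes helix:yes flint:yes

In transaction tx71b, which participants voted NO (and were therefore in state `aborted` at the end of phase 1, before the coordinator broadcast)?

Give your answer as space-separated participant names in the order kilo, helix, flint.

Txn tx71b phase 1: kilo yes -> prepared; helix no -> aborted; flint yes -> prepared

Answer: helix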